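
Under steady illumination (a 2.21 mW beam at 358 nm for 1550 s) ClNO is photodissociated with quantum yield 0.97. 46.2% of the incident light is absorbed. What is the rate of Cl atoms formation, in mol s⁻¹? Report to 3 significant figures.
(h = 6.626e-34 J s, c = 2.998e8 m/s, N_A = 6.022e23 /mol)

2.96e-9 mol s⁻¹

Photon energy at 358 nm: hc/λ = (6.626e-34)(2.998e8)/(358e-9) = 5.549e-19 J.
Energy delivered: (2.21 mW)(1550 s) = 3.426 J.
Photons incident: 3.426 / 5.549e-19 = 6.174e18, i.e. 6.174e18/6.022e23 = 1.025e-5 mol.
Photons absorbed: 0.462 × 1.025e-5 = 4.736e-6 mol.
Product formed: 0.97 × 4.736e-6 = 4.594e-6 mol.
Rate: 4.594e-6 / 1550 s = 2.96e-9 mol s⁻¹.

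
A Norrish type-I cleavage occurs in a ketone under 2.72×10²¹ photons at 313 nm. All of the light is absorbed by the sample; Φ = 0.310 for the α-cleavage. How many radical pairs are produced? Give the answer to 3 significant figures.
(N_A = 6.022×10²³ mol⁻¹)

Moles of photons: 2.72×10²¹ / 6.022×10²³ = 0.004517 mol.
Product: Φ × n_abs = 0.310 × 0.004517 = 0.001400 mol.
As a count: 0.001400 × 6.022×10²³ = 8.43×10²⁰.

8.43×10²⁰ radical pairs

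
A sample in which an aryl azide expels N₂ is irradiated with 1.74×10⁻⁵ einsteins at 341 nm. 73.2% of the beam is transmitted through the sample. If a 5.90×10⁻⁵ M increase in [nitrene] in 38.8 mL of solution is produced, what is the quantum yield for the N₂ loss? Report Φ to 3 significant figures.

Φ = 0.491

Product: (5.90×10⁻⁵ M)(0.0388 L) = 2.289×10⁻⁶ mol.
Fraction absorbed: 1 − 73.2/100 = 0.2680.
Photons absorbed: 0.2680 × 1.74×10⁻⁵ = 4.663×10⁻⁶ mol.
Φ = 2.289×10⁻⁶ mol / 4.663×10⁻⁶ mol photons = 0.491.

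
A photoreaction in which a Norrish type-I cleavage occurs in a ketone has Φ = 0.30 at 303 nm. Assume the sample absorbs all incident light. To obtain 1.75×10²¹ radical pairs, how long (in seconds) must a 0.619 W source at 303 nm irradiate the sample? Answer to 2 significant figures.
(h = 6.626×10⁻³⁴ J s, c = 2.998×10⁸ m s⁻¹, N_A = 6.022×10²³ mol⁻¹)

Product: 1.75×10²¹ / 6.022×10²³ = 0.002906 mol.
Photons that must be absorbed: 0.002906 / 0.30 = 0.009687 mol.
Photon energy: hc/λ = 6.556×10⁻¹⁹ J; per mole, 3.948×10⁵ J mol⁻¹.
Energy required: 0.009687 × 3.948×10⁵ = 3824 J.
Time: 3824 J / 0.619 W = 6200 s.

t ≈ 6200 s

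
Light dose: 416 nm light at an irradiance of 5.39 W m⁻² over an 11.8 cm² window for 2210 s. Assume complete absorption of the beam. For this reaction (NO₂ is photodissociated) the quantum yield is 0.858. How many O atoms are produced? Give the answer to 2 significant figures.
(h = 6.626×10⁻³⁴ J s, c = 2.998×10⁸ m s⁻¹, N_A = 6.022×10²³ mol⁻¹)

Photon energy at 416 nm: hc/λ = (6.626×10⁻³⁴)(2.998×10⁸)/(416×10⁻⁹) = 4.775×10⁻¹⁹ J.
Energy delivered: (5.39 W m⁻²)(11.8×10⁻⁴ m²)(2210 s) = 14.06 J.
Photons incident: 14.06 / 4.775×10⁻¹⁹ = 2.945×10¹⁹, i.e. 2.945×10¹⁹/6.022×10²³ = 4.890×10⁻⁵ mol.
Product: Φ × n_abs = 0.858 × 4.890×10⁻⁵ = 4.196×10⁻⁵ mol.
As a count: 4.196×10⁻⁵ × 6.022×10²³ = 2.5×10¹⁹.

2.5×10¹⁹ atoms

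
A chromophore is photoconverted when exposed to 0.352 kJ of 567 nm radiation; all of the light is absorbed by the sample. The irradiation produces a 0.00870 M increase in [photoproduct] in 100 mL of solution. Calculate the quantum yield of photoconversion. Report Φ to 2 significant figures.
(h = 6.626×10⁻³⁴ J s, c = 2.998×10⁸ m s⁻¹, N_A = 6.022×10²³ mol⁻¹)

Φ = 0.52

Product: (0.00870 M)(0.1 L) = 8.700×10⁻⁴ mol.
Photon energy at 567 nm: hc/λ = (6.626×10⁻³⁴)(2.998×10⁸)/(567×10⁻⁹) = 3.503×10⁻¹⁹ J.
Incident energy: 0.352 kJ = 352 J.
Photons incident: 352 / 3.503×10⁻¹⁹ = 1.005×10²¹, i.e. 1.005×10²¹/6.022×10²³ = 0.001669 mol.
Φ = 8.700×10⁻⁴ mol / 0.001669 mol photons = 0.52.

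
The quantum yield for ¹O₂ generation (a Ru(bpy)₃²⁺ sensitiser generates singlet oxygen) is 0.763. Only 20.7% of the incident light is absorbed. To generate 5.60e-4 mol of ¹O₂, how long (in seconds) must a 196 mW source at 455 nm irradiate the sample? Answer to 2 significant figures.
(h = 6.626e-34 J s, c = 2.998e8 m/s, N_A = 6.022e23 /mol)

t ≈ 4800 s

Photons that must be absorbed: 5.60e-4 / 0.763 = 7.339e-4 mol.
Incident photons needed: 7.339e-4 / 0.207 = 0.003545 mol.
Photon energy: hc/λ = 4.366e-19 J; per mole, 2.629e5 J mol⁻¹.
Energy required: 0.003545 × 2.629e5 = 932.0 J.
Time: 932.0 J / 0.196 W = 4800 s.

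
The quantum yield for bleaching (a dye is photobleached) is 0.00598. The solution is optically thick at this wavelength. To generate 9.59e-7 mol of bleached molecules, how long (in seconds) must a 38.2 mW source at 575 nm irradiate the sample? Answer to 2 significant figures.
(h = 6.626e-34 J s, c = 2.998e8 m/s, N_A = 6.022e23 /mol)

t ≈ 870 s

Photons that must be absorbed: 9.59e-7 / 0.00598 = 1.604e-4 mol.
Photon energy: hc/λ = 3.455e-19 J; per mole, 2.081e5 J mol⁻¹.
Energy required: 1.604e-4 × 2.081e5 = 33.38 J.
Time: 33.38 J / 0.0382 W = 870 s.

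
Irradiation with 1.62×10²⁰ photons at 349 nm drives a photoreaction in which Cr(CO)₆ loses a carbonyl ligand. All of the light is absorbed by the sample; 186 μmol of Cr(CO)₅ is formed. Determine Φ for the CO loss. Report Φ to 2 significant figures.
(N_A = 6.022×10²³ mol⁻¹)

Product: 186 μmol = 1.86×10⁻⁴ mol.
Moles of photons: 1.62×10²⁰ / 6.022×10²³ = 2.690×10⁻⁴ mol.
Φ = 1.86×10⁻⁴ mol / 2.690×10⁻⁴ mol photons = 0.69.

Φ = 0.69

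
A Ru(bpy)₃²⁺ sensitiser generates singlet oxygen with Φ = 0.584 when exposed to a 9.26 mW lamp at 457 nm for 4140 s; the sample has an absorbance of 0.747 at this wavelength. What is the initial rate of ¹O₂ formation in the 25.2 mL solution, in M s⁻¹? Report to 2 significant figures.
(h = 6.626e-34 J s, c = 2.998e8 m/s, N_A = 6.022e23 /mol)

Photon energy at 457 nm: hc/λ = (6.626e-34)(2.998e8)/(457e-9) = 4.347e-19 J.
Energy delivered: (9.26 mW)(4140 s) = 38.34 J.
Photons incident: 38.34 / 4.347e-19 = 8.820e19, i.e. 8.820e19/6.022e23 = 1.465e-4 mol.
Fraction absorbed: 1 − 10^(−0.747) = 0.8209.
Photons absorbed: 0.8209 × 1.465e-4 = 1.203e-4 mol.
Product formed: 0.584 × 1.203e-4 = 7.026e-5 mol.
Rate: 7.026e-5 mol / (4140 s × 0.0252 L) = 6.7e-7 M s⁻¹.

6.7e-7 M s⁻¹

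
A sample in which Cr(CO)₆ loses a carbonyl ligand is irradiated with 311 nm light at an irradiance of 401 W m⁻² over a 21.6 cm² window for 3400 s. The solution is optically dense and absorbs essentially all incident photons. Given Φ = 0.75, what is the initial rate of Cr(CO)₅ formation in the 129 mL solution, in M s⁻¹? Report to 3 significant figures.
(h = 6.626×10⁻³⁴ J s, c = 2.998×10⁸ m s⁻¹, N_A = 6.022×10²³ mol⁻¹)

1.31×10⁻⁵ M s⁻¹

Photon energy at 311 nm: hc/λ = (6.626×10⁻³⁴)(2.998×10⁸)/(311×10⁻⁹) = 6.387×10⁻¹⁹ J.
Energy delivered: (401 W m⁻²)(21.6×10⁻⁴ m²)(3400 s) = 2945 J.
Photons incident: 2945 / 6.387×10⁻¹⁹ = 4.611×10²¹, i.e. 4.611×10²¹/6.022×10²³ = 0.007657 mol.
Product formed: 0.75 × 0.007657 = 0.005743 mol.
Rate: 0.005743 mol / (3400 s × 0.129 L) = 1.31×10⁻⁵ M s⁻¹.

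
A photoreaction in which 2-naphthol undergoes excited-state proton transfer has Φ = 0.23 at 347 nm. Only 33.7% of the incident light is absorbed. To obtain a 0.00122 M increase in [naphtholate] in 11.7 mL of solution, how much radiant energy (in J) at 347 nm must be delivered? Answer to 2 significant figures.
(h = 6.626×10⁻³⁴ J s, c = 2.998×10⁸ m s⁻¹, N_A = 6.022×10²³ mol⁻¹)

63 J

Product: (0.00122 M)(0.0117 L) = 1.427×10⁻⁵ mol.
Photons that must be absorbed: 1.427×10⁻⁵ / 0.23 = 6.204×10⁻⁵ mol.
Incident photons needed: 6.204×10⁻⁵ / 0.337 = 1.841×10⁻⁴ mol.
Photon energy: hc/λ = 5.725×10⁻¹⁹ J; per mole, 3.448×10⁵ J mol⁻¹.
Energy required: 1.841×10⁻⁴ × 3.448×10⁵ = 63 J.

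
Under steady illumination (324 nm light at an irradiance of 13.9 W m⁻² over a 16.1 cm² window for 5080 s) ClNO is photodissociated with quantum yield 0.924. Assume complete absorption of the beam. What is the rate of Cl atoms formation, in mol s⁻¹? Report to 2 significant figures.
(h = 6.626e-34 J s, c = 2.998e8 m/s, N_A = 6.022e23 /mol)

Photon energy at 324 nm: hc/λ = (6.626e-34)(2.998e8)/(324e-9) = 6.131e-19 J.
Energy delivered: (13.9 W m⁻²)(16.1e-4 m²)(5080 s) = 113.7 J.
Photons incident: 113.7 / 6.131e-19 = 1.855e20, i.e. 1.855e20/6.022e23 = 3.080e-4 mol.
Product formed: 0.924 × 3.080e-4 = 2.846e-4 mol.
Rate: 2.846e-4 / 5080 s = 5.6e-8 mol s⁻¹.

5.6e-8 mol s⁻¹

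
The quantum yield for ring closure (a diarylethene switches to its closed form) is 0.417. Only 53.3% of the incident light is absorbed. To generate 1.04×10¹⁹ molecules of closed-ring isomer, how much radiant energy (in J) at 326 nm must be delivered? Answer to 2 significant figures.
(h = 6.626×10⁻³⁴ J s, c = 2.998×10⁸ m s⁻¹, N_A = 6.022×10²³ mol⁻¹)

Product: 1.04×10¹⁹ / 6.022×10²³ = 1.727×10⁻⁵ mol.
Photons that must be absorbed: 1.727×10⁻⁵ / 0.417 = 4.141×10⁻⁵ mol.
Incident photons needed: 4.141×10⁻⁵ / 0.533 = 7.769×10⁻⁵ mol.
Photon energy: hc/λ = 6.093×10⁻¹⁹ J; per mole, 3.669×10⁵ J mol⁻¹.
Energy required: 7.769×10⁻⁵ × 3.669×10⁵ = 29 J.

29 J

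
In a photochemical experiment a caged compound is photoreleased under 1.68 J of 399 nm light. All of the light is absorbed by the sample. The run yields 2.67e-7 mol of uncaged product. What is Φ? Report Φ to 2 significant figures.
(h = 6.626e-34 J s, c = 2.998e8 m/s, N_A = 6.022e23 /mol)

Φ = 0.048

Photon energy at 399 nm: hc/λ = (6.626e-34)(2.998e8)/(399e-9) = 4.979e-19 J.
Photons incident: 1.68 / 4.979e-19 = 3.374e18, i.e. 3.374e18/6.022e23 = 5.603e-6 mol.
Φ = 2.67e-7 mol / 5.603e-6 mol photons = 0.048.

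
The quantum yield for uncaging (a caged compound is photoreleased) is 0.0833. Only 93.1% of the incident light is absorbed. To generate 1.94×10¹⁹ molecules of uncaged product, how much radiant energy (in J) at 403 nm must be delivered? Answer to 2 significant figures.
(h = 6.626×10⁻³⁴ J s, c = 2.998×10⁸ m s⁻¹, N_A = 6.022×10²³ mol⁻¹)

120 J

Product: 1.94×10¹⁹ / 6.022×10²³ = 3.222×10⁻⁵ mol.
Photons that must be absorbed: 3.222×10⁻⁵ / 0.0833 = 3.868×10⁻⁴ mol.
Incident photons needed: 3.868×10⁻⁴ / 0.931 = 4.155×10⁻⁴ mol.
Photon energy: hc/λ = 4.929×10⁻¹⁹ J; per mole, 2.968×10⁵ J mol⁻¹.
Energy required: 4.155×10⁻⁴ × 2.968×10⁵ = 120 J.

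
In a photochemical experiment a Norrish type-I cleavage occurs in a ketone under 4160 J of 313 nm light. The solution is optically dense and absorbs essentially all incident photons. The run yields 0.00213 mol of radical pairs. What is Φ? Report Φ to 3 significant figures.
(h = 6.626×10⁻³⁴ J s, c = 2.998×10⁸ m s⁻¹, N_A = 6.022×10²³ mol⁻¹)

Φ = 0.196

Photon energy at 313 nm: hc/λ = (6.626×10⁻³⁴)(2.998×10⁸)/(313×10⁻⁹) = 6.347×10⁻¹⁹ J.
Photons incident: 4160 / 6.347×10⁻¹⁹ = 6.554×10²¹, i.e. 6.554×10²¹/6.022×10²³ = 0.01088 mol.
Φ = 0.00213 mol / 0.01088 mol photons = 0.196.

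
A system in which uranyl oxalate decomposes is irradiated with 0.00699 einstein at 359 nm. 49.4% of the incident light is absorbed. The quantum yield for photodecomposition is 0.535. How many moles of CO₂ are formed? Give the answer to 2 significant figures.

0.0018 mol

Photons absorbed: 0.494 × 0.00699 = 0.003453 mol.
Product: Φ × n_abs = 0.535 × 0.003453 = 0.001847 mol.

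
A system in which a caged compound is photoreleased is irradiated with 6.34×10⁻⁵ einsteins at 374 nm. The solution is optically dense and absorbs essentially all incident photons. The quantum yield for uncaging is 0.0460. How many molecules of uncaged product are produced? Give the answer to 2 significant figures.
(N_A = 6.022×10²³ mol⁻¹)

1.8×10¹⁸ molecules

Product: Φ × n_abs = 0.0460 × 6.34×10⁻⁵ = 2.916×10⁻⁶ mol.
As a count: 2.916×10⁻⁶ × 6.022×10²³ = 1.8×10¹⁸.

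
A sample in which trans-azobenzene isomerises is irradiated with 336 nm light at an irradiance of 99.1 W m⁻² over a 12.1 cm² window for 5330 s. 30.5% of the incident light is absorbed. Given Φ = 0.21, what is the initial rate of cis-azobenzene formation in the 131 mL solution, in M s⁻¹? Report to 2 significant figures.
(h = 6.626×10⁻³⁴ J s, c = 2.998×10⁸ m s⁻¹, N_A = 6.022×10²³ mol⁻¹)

1.6×10⁻⁷ M s⁻¹

Photon energy at 336 nm: hc/λ = (6.626×10⁻³⁴)(2.998×10⁸)/(336×10⁻⁹) = 5.912×10⁻¹⁹ J.
Energy delivered: (99.1 W m⁻²)(12.1×10⁻⁴ m²)(5330 s) = 639.1 J.
Photons incident: 639.1 / 5.912×10⁻¹⁹ = 1.081×10²¹, i.e. 1.081×10²¹/6.022×10²³ = 0.001795 mol.
Photons absorbed: 0.305 × 0.001795 = 5.475×10⁻⁴ mol.
Product formed: 0.21 × 5.475×10⁻⁴ = 1.150×10⁻⁴ mol.
Rate: 1.150×10⁻⁴ mol / (5330 s × 0.131 L) = 1.6×10⁻⁷ M s⁻¹.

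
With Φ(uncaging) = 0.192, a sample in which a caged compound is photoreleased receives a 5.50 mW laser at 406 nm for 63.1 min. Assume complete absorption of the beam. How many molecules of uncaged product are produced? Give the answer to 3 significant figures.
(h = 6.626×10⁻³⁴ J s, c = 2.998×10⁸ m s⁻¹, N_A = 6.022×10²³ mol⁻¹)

Photon energy at 406 nm: hc/λ = (6.626×10⁻³⁴)(2.998×10⁸)/(406×10⁻⁹) = 4.893×10⁻¹⁹ J.
Energy delivered: (5.50 mW)(3786 s) = 20.82 J.
Photons incident: 20.82 / 4.893×10⁻¹⁹ = 4.255×10¹⁹, i.e. 4.255×10¹⁹/6.022×10²³ = 7.066×10⁻⁵ mol.
Product: Φ × n_abs = 0.192 × 7.066×10⁻⁵ = 1.357×10⁻⁵ mol.
As a count: 1.357×10⁻⁵ × 6.022×10²³ = 8.17×10¹⁸.

8.17×10¹⁸ molecules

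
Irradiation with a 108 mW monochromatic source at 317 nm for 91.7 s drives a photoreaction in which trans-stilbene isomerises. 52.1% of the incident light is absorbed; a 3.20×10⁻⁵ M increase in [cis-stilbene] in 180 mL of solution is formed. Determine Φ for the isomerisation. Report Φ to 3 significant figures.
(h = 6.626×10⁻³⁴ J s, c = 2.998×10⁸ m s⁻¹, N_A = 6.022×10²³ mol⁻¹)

Product: (3.20×10⁻⁵ M)(0.18 L) = 5.760×10⁻⁶ mol.
Photon energy at 317 nm: hc/λ = (6.626×10⁻³⁴)(2.998×10⁸)/(317×10⁻⁹) = 6.266×10⁻¹⁹ J.
Energy delivered: (108 mW)(91.7 s) = 9.904 J.
Photons incident: 9.904 / 6.266×10⁻¹⁹ = 1.581×10¹⁹, i.e. 1.581×10¹⁹/6.022×10²³ = 2.625×10⁻⁵ mol.
Photons absorbed: 0.521 × 2.625×10⁻⁵ = 1.368×10⁻⁵ mol.
Φ = 5.760×10⁻⁶ mol / 1.368×10⁻⁵ mol photons = 0.421.

Φ = 0.421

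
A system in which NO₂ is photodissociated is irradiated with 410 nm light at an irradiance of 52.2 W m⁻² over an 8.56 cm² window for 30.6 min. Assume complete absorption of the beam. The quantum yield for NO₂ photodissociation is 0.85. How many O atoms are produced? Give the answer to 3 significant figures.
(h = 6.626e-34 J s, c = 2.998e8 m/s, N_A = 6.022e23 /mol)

1.44e20 atoms

Photon energy at 410 nm: hc/λ = (6.626e-34)(2.998e8)/(410e-9) = 4.845e-19 J.
Energy delivered: (52.2 W m⁻²)(8.56e-4 m²)(1836 s) = 82.04 J.
Photons incident: 82.04 / 4.845e-19 = 1.693e20, i.e. 1.693e20/6.022e23 = 2.811e-4 mol.
Product: Φ × n_abs = 0.85 × 2.811e-4 = 2.389e-4 mol.
As a count: 2.389e-4 × 6.022e23 = 1.44e20.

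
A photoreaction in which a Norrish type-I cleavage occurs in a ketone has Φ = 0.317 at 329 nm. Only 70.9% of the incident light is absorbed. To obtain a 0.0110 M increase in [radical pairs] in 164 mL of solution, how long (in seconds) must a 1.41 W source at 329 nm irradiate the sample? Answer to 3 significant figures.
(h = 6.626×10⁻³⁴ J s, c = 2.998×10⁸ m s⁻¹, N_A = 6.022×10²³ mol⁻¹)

t ≈ 2070 s

Product: (0.0110 M)(0.164 L) = 0.001804 mol.
Photons that must be absorbed: 0.001804 / 0.317 = 0.005691 mol.
Incident photons needed: 0.005691 / 0.709 = 0.008027 mol.
Photon energy: hc/λ = 6.038×10⁻¹⁹ J; per mole, 3.636×10⁵ J mol⁻¹.
Energy required: 0.008027 × 3.636×10⁵ = 2919 J.
Time: 2919 J / 1.41 W = 2070 s.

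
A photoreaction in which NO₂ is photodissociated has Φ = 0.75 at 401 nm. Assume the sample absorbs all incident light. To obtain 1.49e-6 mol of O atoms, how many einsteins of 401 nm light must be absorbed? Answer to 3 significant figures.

Photons that must be absorbed: 1.49e-6 / 0.75 = 1.987e-6 mol.

1.99e-6 einstein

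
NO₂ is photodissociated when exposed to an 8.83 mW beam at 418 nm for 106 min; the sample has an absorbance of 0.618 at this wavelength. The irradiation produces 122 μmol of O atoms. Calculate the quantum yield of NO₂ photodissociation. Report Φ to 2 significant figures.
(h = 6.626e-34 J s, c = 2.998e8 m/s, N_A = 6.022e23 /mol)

Φ = 0.82

Product: 122 μmol = 1.22e-4 mol.
Photon energy at 418 nm: hc/λ = (6.626e-34)(2.998e8)/(418e-9) = 4.752e-19 J.
Energy delivered: (8.83 mW)(6360 s) = 56.16 J.
Photons incident: 56.16 / 4.752e-19 = 1.182e20, i.e. 1.182e20/6.022e23 = 1.963e-4 mol.
Fraction absorbed: 1 − 10^(−0.618) = 0.7590.
Photons absorbed: 0.7590 × 1.963e-4 = 1.490e-4 mol.
Φ = 1.22e-4 mol / 1.490e-4 mol photons = 0.82.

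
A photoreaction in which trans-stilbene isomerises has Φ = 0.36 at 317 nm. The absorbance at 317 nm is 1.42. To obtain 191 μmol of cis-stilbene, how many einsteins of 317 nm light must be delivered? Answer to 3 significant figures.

Product: 191 μmol = 1.91e-4 mol.
Photons that must be absorbed: 1.91e-4 / 0.36 = 5.306e-4 mol.
Fraction absorbed: 1 − 10^(−1.42) = 0.9620.
Incident photons needed: 5.306e-4 / 0.9620 = 5.516e-4 mol.

5.52e-4 einstein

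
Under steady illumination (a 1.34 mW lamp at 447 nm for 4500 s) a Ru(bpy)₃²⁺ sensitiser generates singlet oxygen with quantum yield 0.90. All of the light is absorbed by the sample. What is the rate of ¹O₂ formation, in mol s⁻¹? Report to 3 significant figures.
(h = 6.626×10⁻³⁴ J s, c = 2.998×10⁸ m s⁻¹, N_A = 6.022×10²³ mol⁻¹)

4.51×10⁻⁹ mol s⁻¹

Photon energy at 447 nm: hc/λ = (6.626×10⁻³⁴)(2.998×10⁸)/(447×10⁻⁹) = 4.444×10⁻¹⁹ J.
Energy delivered: (1.34 mW)(4500 s) = 6.030 J.
Photons incident: 6.030 / 4.444×10⁻¹⁹ = 1.357×10¹⁹, i.e. 1.357×10¹⁹/6.022×10²³ = 2.253×10⁻⁵ mol.
Product formed: 0.90 × 2.253×10⁻⁵ = 2.028×10⁻⁵ mol.
Rate: 2.028×10⁻⁵ / 4500 s = 4.51×10⁻⁹ mol s⁻¹.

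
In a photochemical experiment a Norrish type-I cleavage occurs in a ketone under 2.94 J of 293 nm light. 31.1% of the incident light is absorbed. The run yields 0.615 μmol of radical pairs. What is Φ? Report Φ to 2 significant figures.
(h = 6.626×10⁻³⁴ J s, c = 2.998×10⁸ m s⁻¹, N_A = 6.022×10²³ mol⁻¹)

Product: 0.615 μmol = 6.15×10⁻⁷ mol.
Photon energy at 293 nm: hc/λ = (6.626×10⁻³⁴)(2.998×10⁸)/(293×10⁻⁹) = 6.780×10⁻¹⁹ J.
Photons incident: 2.94 / 6.780×10⁻¹⁹ = 4.336×10¹⁸, i.e. 4.336×10¹⁸/6.022×10²³ = 7.200×10⁻⁶ mol.
Photons absorbed: 0.311 × 7.200×10⁻⁶ = 2.239×10⁻⁶ mol.
Φ = 6.15×10⁻⁷ mol / 2.239×10⁻⁶ mol photons = 0.27.

Φ = 0.27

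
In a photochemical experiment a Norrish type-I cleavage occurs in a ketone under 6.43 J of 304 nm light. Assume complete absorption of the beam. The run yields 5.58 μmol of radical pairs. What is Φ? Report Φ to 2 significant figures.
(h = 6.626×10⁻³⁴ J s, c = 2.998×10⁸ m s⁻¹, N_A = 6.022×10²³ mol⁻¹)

Product: 5.58 μmol = 5.58×10⁻⁶ mol.
Photon energy at 304 nm: hc/λ = (6.626×10⁻³⁴)(2.998×10⁸)/(304×10⁻⁹) = 6.534×10⁻¹⁹ J.
Photons incident: 6.43 / 6.534×10⁻¹⁹ = 9.841×10¹⁸, i.e. 9.841×10¹⁸/6.022×10²³ = 1.634×10⁻⁵ mol.
Φ = 5.58×10⁻⁶ mol / 1.634×10⁻⁵ mol photons = 0.34.

Φ = 0.34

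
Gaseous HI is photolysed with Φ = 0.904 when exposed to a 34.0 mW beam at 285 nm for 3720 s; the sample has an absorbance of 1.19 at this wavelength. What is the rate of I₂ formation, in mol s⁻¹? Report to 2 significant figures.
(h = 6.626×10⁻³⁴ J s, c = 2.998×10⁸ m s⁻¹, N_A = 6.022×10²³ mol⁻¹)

6.8×10⁻⁸ mol s⁻¹

Photon energy at 285 nm: hc/λ = (6.626×10⁻³⁴)(2.998×10⁸)/(285×10⁻⁹) = 6.970×10⁻¹⁹ J.
Energy delivered: (34.0 mW)(3720 s) = 126.5 J.
Photons incident: 126.5 / 6.970×10⁻¹⁹ = 1.815×10²⁰, i.e. 1.815×10²⁰/6.022×10²³ = 3.014×10⁻⁴ mol.
Fraction absorbed: 1 − 10^(−1.19) = 0.9354.
Photons absorbed: 0.9354 × 3.014×10⁻⁴ = 2.819×10⁻⁴ mol.
Product formed: 0.904 × 2.819×10⁻⁴ = 2.548×10⁻⁴ mol.
Rate: 2.548×10⁻⁴ / 3720 s = 6.8×10⁻⁸ mol s⁻¹.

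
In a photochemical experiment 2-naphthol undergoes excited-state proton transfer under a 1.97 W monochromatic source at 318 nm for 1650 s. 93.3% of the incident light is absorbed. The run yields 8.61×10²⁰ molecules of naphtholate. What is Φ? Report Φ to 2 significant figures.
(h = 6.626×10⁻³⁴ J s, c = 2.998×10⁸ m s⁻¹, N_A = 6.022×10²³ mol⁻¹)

Product: 8.61×10²⁰ / 6.022×10²³ = 0.001430 mol.
Photon energy at 318 nm: hc/λ = (6.626×10⁻³⁴)(2.998×10⁸)/(318×10⁻⁹) = 6.247×10⁻¹⁹ J.
Energy delivered: (1.97 W)(1650 s) = 3251 J.
Photons incident: 3251 / 6.247×10⁻¹⁹ = 5.204×10²¹, i.e. 5.204×10²¹/6.022×10²³ = 0.008642 mol.
Photons absorbed: 0.933 × 0.008642 = 0.008063 mol.
Φ = 0.001430 mol / 0.008063 mol photons = 0.18.

Φ = 0.18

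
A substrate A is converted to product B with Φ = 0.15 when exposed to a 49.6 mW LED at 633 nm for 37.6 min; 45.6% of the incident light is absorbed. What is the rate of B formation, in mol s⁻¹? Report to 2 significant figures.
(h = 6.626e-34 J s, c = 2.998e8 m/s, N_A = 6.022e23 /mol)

1.8e-8 mol s⁻¹

Photon energy at 633 nm: hc/λ = (6.626e-34)(2.998e8)/(633e-9) = 3.138e-19 J.
Energy delivered: (49.6 mW)(2256 s) = 111.9 J.
Photons incident: 111.9 / 3.138e-19 = 3.566e20, i.e. 3.566e20/6.022e23 = 5.922e-4 mol.
Photons absorbed: 0.456 × 5.922e-4 = 2.700e-4 mol.
Product formed: 0.15 × 2.700e-4 = 4.050e-5 mol.
Rate: 4.050e-5 / 2256 s = 1.8e-8 mol s⁻¹.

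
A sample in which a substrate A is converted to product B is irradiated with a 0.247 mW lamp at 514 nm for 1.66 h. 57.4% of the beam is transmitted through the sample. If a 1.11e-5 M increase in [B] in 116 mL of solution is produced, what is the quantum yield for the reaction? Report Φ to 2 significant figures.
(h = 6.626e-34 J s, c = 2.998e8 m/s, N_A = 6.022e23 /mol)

Φ = 0.48

Product: (1.11e-5 M)(0.116 L) = 1.288e-6 mol.
Photon energy at 514 nm: hc/λ = (6.626e-34)(2.998e8)/(514e-9) = 3.865e-19 J.
Energy delivered: (0.247 mW)(5976 s) = 1.476 J.
Photons incident: 1.476 / 3.865e-19 = 3.819e18, i.e. 3.819e18/6.022e23 = 6.342e-6 mol.
Fraction absorbed: 1 − 57.4/100 = 0.4260.
Photons absorbed: 0.4260 × 6.342e-6 = 2.702e-6 mol.
Φ = 1.288e-6 mol / 2.702e-6 mol photons = 0.48.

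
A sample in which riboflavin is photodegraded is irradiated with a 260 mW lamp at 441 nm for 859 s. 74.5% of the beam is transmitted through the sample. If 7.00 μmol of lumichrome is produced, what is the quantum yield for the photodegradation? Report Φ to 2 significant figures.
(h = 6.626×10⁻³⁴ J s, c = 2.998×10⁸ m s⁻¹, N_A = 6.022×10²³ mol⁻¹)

Φ = 0.033

Product: 7.00 μmol = 7.00×10⁻⁶ mol.
Photon energy at 441 nm: hc/λ = (6.626×10⁻³⁴)(2.998×10⁸)/(441×10⁻⁹) = 4.504×10⁻¹⁹ J.
Energy delivered: (260 mW)(859 s) = 223.3 J.
Photons incident: 223.3 / 4.504×10⁻¹⁹ = 4.958×10²⁰, i.e. 4.958×10²⁰/6.022×10²³ = 8.233×10⁻⁴ mol.
Fraction absorbed: 1 − 74.5/100 = 0.2550.
Photons absorbed: 0.2550 × 8.233×10⁻⁴ = 2.099×10⁻⁴ mol.
Φ = 7.00×10⁻⁶ mol / 2.099×10⁻⁴ mol photons = 0.033.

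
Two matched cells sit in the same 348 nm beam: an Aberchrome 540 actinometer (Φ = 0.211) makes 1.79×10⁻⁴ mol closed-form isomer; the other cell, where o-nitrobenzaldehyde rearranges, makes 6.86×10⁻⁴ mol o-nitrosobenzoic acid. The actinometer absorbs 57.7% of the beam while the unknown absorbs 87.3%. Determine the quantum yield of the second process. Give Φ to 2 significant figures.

Φ = 0.53

Photons absorbed by the actinometer: 1.79×10⁻⁴ / 0.211 = 8.483×10⁻⁴ mol.
Incident flux: 8.483×10⁻⁴ / 0.577 = 0.001470 einstein.
Absorbed by unknown: 0.873 × 0.001470 = 0.001283 mol.
Φ(unknown) = 6.86×10⁻⁴ / 0.001283 = 0.53.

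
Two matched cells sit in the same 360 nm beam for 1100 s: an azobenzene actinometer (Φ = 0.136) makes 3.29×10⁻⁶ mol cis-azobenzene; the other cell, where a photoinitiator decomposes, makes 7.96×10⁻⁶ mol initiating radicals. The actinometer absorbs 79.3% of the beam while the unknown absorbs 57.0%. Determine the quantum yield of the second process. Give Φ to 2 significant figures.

Φ = 0.46

Photons absorbed by the actinometer: 3.29×10⁻⁶ / 0.136 = 2.419×10⁻⁵ mol.
Incident flux: 2.419×10⁻⁵ / 0.793 = 3.050×10⁻⁵ einstein.
Absorbed by unknown: 0.570 × 3.050×10⁻⁵ = 1.738×10⁻⁵ mol.
Φ(unknown) = 7.96×10⁻⁶ / 1.738×10⁻⁵ = 0.46.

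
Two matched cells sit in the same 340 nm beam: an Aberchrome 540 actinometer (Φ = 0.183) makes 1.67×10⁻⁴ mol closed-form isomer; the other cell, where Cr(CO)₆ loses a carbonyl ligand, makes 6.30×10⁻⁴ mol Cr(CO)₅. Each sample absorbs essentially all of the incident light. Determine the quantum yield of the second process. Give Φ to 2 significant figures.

Photons absorbed by the actinometer: 1.67×10⁻⁴ / 0.183 = 9.126×10⁻⁴ mol.
Φ(unknown) = 6.30×10⁻⁴ / 9.126×10⁻⁴ = 0.69.

Φ = 0.69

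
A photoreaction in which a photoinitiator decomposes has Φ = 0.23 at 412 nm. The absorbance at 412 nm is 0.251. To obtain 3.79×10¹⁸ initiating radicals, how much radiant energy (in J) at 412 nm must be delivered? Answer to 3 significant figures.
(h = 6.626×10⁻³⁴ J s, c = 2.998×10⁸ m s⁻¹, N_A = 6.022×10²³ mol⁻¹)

18.1 J

Product: 3.79×10¹⁸ / 6.022×10²³ = 6.294×10⁻⁶ mol.
Photons that must be absorbed: 6.294×10⁻⁶ / 0.23 = 2.737×10⁻⁵ mol.
Fraction absorbed: 1 − 10^(−0.251) = 0.4390.
Incident photons needed: 2.737×10⁻⁵ / 0.4390 = 6.235×10⁻⁵ mol.
Photon energy: hc/λ = 4.822×10⁻¹⁹ J; per mole, 2.904×10⁵ J mol⁻¹.
Energy required: 6.235×10⁻⁵ × 2.904×10⁵ = 18.1 J.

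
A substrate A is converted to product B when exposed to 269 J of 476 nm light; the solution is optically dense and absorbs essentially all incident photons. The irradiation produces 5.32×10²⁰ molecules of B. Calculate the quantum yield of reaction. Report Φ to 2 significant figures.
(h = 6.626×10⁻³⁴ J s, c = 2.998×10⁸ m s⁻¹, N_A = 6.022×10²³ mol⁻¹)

Product: 5.32×10²⁰ / 6.022×10²³ = 8.834×10⁻⁴ mol.
Photon energy at 476 nm: hc/λ = (6.626×10⁻³⁴)(2.998×10⁸)/(476×10⁻⁹) = 4.173×10⁻¹⁹ J.
Photons incident: 269 / 4.173×10⁻¹⁹ = 6.446×10²⁰, i.e. 6.446×10²⁰/6.022×10²³ = 0.001070 mol.
Φ = 8.834×10⁻⁴ mol / 0.001070 mol photons = 0.83.

Φ = 0.83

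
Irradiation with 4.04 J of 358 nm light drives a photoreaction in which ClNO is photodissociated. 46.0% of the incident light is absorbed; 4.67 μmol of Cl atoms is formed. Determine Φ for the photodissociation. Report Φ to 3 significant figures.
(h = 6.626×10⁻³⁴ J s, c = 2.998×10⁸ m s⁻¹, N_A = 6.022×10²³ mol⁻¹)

Product: 4.67 μmol = 4.67×10⁻⁶ mol.
Photon energy at 358 nm: hc/λ = (6.626×10⁻³⁴)(2.998×10⁸)/(358×10⁻⁹) = 5.549×10⁻¹⁹ J.
Photons incident: 4.04 / 5.549×10⁻¹⁹ = 7.281×10¹⁸, i.e. 7.281×10¹⁸/6.022×10²³ = 1.209×10⁻⁵ mol.
Photons absorbed: 0.460 × 1.209×10⁻⁵ = 5.561×10⁻⁶ mol.
Φ = 4.67×10⁻⁶ mol / 5.561×10⁻⁶ mol photons = 0.840.

Φ = 0.840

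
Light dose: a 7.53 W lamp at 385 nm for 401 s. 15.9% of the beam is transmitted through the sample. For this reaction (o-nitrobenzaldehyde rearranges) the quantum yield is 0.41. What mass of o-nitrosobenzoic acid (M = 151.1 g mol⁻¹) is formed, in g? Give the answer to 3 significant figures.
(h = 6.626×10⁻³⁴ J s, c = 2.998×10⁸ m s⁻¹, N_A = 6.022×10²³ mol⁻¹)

Photon energy at 385 nm: hc/λ = (6.626×10⁻³⁴)(2.998×10⁸)/(385×10⁻⁹) = 5.160×10⁻¹⁹ J.
Energy delivered: (7.53 W)(401 s) = 3020 J.
Photons incident: 3020 / 5.160×10⁻¹⁹ = 5.853×10²¹, i.e. 5.853×10²¹/6.022×10²³ = 0.009719 mol.
Fraction absorbed: 1 − 15.9/100 = 0.8410.
Photons absorbed: 0.8410 × 0.009719 = 0.008174 mol.
Product: Φ × n_abs = 0.41 × 0.008174 = 0.003351 mol.
Mass: 0.003351 × 151.1 = 0.5063 g = 0.506 g.

0.506 g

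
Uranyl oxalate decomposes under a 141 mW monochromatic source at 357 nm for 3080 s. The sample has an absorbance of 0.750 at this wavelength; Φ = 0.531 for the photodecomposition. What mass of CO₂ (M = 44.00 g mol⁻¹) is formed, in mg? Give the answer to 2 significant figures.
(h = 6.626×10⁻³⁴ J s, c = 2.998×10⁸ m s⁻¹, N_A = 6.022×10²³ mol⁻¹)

25 mg

Photon energy at 357 nm: hc/λ = (6.626×10⁻³⁴)(2.998×10⁸)/(357×10⁻⁹) = 5.564×10⁻¹⁹ J.
Energy delivered: (141 mW)(3080 s) = 434.3 J.
Photons incident: 434.3 / 5.564×10⁻¹⁹ = 7.806×10²⁰, i.e. 7.806×10²⁰/6.022×10²³ = 0.001296 mol.
Fraction absorbed: 1 − 10^(−0.750) = 0.8222.
Photons absorbed: 0.8222 × 0.001296 = 0.001066 mol.
Product: Φ × n_abs = 0.531 × 0.001066 = 5.660×10⁻⁴ mol.
Mass: 5.660×10⁻⁴ × 44.00 = 0.02490 g = 25 mg.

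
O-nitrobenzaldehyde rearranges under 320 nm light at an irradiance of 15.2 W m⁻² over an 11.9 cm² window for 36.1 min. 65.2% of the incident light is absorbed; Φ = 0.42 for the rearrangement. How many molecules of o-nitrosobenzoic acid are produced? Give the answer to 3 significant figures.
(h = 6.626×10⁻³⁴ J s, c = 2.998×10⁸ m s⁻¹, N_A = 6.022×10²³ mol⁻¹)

1.73×10¹⁹ molecules

Photon energy at 320 nm: hc/λ = (6.626×10⁻³⁴)(2.998×10⁸)/(320×10⁻⁹) = 6.208×10⁻¹⁹ J.
Energy delivered: (15.2 W m⁻²)(11.9×10⁻⁴ m²)(2166 s) = 39.18 J.
Photons incident: 39.18 / 6.208×10⁻¹⁹ = 6.311×10¹⁹, i.e. 6.311×10¹⁹/6.022×10²³ = 1.048×10⁻⁴ mol.
Photons absorbed: 0.652 × 1.048×10⁻⁴ = 6.833×10⁻⁵ mol.
Product: Φ × n_abs = 0.42 × 6.833×10⁻⁵ = 2.870×10⁻⁵ mol.
As a count: 2.870×10⁻⁵ × 6.022×10²³ = 1.73×10¹⁹.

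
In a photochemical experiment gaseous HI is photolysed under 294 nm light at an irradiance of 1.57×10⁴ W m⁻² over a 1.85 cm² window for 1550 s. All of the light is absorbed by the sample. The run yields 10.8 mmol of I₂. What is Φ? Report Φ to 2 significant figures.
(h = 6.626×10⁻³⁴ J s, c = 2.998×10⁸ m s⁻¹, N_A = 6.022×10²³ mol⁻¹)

Product: 10.8 mmol = 0.0108 mol.
Photon energy at 294 nm: hc/λ = (6.626×10⁻³⁴)(2.998×10⁸)/(294×10⁻⁹) = 6.757×10⁻¹⁹ J.
Energy delivered: (1.57×10⁴ W m⁻²)(1.85×10⁻⁴ m²)(1550 s) = 4502 J.
Photons incident: 4502 / 6.757×10⁻¹⁹ = 6.663×10²¹, i.e. 6.663×10²¹/6.022×10²³ = 0.01106 mol.
Φ = 0.0108 mol / 0.01106 mol photons = 0.98.

Φ = 0.98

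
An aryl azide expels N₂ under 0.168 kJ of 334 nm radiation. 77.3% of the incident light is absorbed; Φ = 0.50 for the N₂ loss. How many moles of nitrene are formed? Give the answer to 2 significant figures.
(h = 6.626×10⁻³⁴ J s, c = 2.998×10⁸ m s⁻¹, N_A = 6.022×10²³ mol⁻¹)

Photon energy at 334 nm: hc/λ = (6.626×10⁻³⁴)(2.998×10⁸)/(334×10⁻⁹) = 5.948×10⁻¹⁹ J.
Incident energy: 0.168 kJ = 168 J.
Photons incident: 168 / 5.948×10⁻¹⁹ = 2.824×10²⁰, i.e. 2.824×10²⁰/6.022×10²³ = 4.689×10⁻⁴ mol.
Photons absorbed: 0.773 × 4.689×10⁻⁴ = 3.625×10⁻⁴ mol.
Product: Φ × n_abs = 0.50 × 3.625×10⁻⁴ = 1.813×10⁻⁴ mol.

1.8×10⁻⁴ mol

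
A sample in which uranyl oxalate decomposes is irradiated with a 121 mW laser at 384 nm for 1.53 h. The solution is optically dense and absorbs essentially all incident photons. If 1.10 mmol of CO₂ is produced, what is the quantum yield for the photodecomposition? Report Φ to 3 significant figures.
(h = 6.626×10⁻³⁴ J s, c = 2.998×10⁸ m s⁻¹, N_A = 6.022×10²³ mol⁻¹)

Φ = 0.514

Product: 1.10 mmol = 0.00110 mol.
Photon energy at 384 nm: hc/λ = (6.626×10⁻³⁴)(2.998×10⁸)/(384×10⁻⁹) = 5.173×10⁻¹⁹ J.
Energy delivered: (121 mW)(5508 s) = 666.5 J.
Photons incident: 666.5 / 5.173×10⁻¹⁹ = 1.288×10²¹, i.e. 1.288×10²¹/6.022×10²³ = 0.002139 mol.
Φ = 0.00110 mol / 0.002139 mol photons = 0.514.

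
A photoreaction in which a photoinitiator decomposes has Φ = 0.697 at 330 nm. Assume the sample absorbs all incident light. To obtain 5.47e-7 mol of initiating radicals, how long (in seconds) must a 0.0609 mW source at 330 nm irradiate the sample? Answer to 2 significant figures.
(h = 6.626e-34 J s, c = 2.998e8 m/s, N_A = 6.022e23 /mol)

t ≈ 4700 s

Photons that must be absorbed: 5.47e-7 / 0.697 = 7.848e-7 mol.
Photon energy: hc/λ = 6.020e-19 J; per mole, 3.625e5 J mol⁻¹.
Energy required: 7.848e-7 × 3.625e5 = 0.2845 J.
Time: 0.2845 J / 6.09e-05 W = 4700 s.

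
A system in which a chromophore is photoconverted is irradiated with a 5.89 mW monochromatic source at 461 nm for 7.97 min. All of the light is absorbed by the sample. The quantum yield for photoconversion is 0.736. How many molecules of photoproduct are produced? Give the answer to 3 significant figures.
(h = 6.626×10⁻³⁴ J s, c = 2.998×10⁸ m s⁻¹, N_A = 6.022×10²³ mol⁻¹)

Photon energy at 461 nm: hc/λ = (6.626×10⁻³⁴)(2.998×10⁸)/(461×10⁻⁹) = 4.309×10⁻¹⁹ J.
Energy delivered: (5.89 mW)(478.2 s) = 2.817 J.
Photons incident: 2.817 / 4.309×10⁻¹⁹ = 6.537×10¹⁸, i.e. 6.537×10¹⁸/6.022×10²³ = 1.086×10⁻⁵ mol.
Product: Φ × n_abs = 0.736 × 1.086×10⁻⁵ = 7.993×10⁻⁶ mol.
As a count: 7.993×10⁻⁶ × 6.022×10²³ = 4.81×10¹⁸.

4.81×10¹⁸ molecules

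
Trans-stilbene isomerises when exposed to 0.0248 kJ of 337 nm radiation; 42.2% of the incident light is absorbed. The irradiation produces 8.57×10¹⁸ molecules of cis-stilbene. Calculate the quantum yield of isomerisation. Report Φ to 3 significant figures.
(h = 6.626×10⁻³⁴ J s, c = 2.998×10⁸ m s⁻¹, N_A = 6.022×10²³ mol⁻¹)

Product: 8.57×10¹⁸ / 6.022×10²³ = 1.423×10⁻⁵ mol.
Photon energy at 337 nm: hc/λ = (6.626×10⁻³⁴)(2.998×10⁸)/(337×10⁻⁹) = 5.895×10⁻¹⁹ J.
Incident energy: 0.0248 kJ = 24.8 J.
Photons incident: 24.8 / 5.895×10⁻¹⁹ = 4.207×10¹⁹, i.e. 4.207×10¹⁹/6.022×10²³ = 6.986×10⁻⁵ mol.
Photons absorbed: 0.422 × 6.986×10⁻⁵ = 2.948×10⁻⁵ mol.
Φ = 1.423×10⁻⁵ mol / 2.948×10⁻⁵ mol photons = 0.483.

Φ = 0.483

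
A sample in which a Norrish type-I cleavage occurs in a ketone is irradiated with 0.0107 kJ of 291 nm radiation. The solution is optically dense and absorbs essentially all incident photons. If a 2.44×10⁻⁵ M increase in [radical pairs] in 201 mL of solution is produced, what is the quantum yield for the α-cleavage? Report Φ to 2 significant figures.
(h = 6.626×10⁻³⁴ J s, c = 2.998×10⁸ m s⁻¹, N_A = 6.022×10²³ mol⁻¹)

Φ = 0.19

Product: (2.44×10⁻⁵ M)(0.201 L) = 4.904×10⁻⁶ mol.
Photon energy at 291 nm: hc/λ = (6.626×10⁻³⁴)(2.998×10⁸)/(291×10⁻⁹) = 6.826×10⁻¹⁹ J.
Incident energy: 0.0107 kJ = 10.7 J.
Photons incident: 10.7 / 6.826×10⁻¹⁹ = 1.568×10¹⁹, i.e. 1.568×10¹⁹/6.022×10²³ = 2.604×10⁻⁵ mol.
Φ = 4.904×10⁻⁶ mol / 2.604×10⁻⁵ mol photons = 0.19.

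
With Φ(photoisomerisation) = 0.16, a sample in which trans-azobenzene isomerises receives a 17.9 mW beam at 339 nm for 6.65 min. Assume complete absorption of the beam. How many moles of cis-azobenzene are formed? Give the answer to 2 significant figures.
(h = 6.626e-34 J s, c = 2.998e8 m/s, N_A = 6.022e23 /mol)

3.2e-6 mol

Photon energy at 339 nm: hc/λ = (6.626e-34)(2.998e8)/(339e-9) = 5.860e-19 J.
Energy delivered: (17.9 mW)(399 s) = 7.142 J.
Photons incident: 7.142 / 5.860e-19 = 1.219e19, i.e. 1.219e19/6.022e23 = 2.024e-5 mol.
Product: Φ × n_abs = 0.16 × 2.024e-5 = 3.238e-6 mol.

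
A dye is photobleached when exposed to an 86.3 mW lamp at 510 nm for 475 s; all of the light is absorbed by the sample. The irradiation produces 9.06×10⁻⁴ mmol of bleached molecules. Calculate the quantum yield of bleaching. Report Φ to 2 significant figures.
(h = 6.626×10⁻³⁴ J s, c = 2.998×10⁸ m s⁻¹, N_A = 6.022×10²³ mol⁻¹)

Product: 9.06×10⁻⁴ mmol = 9.06×10⁻⁷ mol.
Photon energy at 510 nm: hc/λ = (6.626×10⁻³⁴)(2.998×10⁸)/(510×10⁻⁹) = 3.895×10⁻¹⁹ J.
Energy delivered: (86.3 mW)(475 s) = 40.99 J.
Photons incident: 40.99 / 3.895×10⁻¹⁹ = 1.052×10²⁰, i.e. 1.052×10²⁰/6.022×10²³ = 1.747×10⁻⁴ mol.
Φ = 9.06×10⁻⁷ mol / 1.747×10⁻⁴ mol photons = 0.0052.

Φ = 0.0052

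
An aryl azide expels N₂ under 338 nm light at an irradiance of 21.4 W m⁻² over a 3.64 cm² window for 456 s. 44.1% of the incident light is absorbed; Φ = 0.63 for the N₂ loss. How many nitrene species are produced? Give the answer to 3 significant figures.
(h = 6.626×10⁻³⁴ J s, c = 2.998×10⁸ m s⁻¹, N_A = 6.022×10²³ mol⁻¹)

1.68×10¹⁸ species

Photon energy at 338 nm: hc/λ = (6.626×10⁻³⁴)(2.998×10⁸)/(338×10⁻⁹) = 5.877×10⁻¹⁹ J.
Energy delivered: (21.4 W m⁻²)(3.64×10⁻⁴ m²)(456 s) = 3.552 J.
Photons incident: 3.552 / 5.877×10⁻¹⁹ = 6.044×10¹⁸, i.e. 6.044×10¹⁸/6.022×10²³ = 1.004×10⁻⁵ mol.
Photons absorbed: 0.441 × 1.004×10⁻⁵ = 4.428×10⁻⁶ mol.
Product: Φ × n_abs = 0.63 × 4.428×10⁻⁶ = 2.790×10⁻⁶ mol.
As a count: 2.790×10⁻⁶ × 6.022×10²³ = 1.68×10¹⁸.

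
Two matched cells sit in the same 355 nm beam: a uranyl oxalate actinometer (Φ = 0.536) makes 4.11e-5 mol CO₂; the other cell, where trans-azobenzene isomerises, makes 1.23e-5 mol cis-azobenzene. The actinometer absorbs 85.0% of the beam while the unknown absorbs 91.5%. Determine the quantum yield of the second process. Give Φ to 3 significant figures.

Photons absorbed by the actinometer: 4.11e-5 / 0.536 = 7.668e-5 mol.
Incident flux: 7.668e-5 / 0.850 = 9.021e-5 einstein.
Absorbed by unknown: 0.915 × 9.021e-5 = 8.254e-5 mol.
Φ(unknown) = 1.23e-5 / 8.254e-5 = 0.149.

Φ = 0.149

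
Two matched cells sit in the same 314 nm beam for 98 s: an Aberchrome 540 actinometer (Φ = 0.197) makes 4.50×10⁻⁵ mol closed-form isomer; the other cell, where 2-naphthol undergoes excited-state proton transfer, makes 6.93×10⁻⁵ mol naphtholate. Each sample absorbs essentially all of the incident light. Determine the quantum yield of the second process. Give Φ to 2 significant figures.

Photons absorbed by the actinometer: 4.50×10⁻⁵ / 0.197 = 2.284×10⁻⁴ mol.
Φ(unknown) = 6.93×10⁻⁵ / 2.284×10⁻⁴ = 0.30.

Φ = 0.30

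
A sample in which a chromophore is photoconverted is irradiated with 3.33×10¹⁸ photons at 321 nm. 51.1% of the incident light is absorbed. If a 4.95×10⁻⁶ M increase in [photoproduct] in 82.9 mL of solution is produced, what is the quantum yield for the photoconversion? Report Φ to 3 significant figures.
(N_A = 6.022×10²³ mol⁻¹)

Product: (4.95×10⁻⁶ M)(0.0829 L) = 4.104×10⁻⁷ mol.
Moles of photons: 3.33×10¹⁸ / 6.022×10²³ = 5.530×10⁻⁶ mol.
Photons absorbed: 0.511 × 5.530×10⁻⁶ = 2.826×10⁻⁶ mol.
Φ = 4.104×10⁻⁷ mol / 2.826×10⁻⁶ mol photons = 0.145.

Φ = 0.145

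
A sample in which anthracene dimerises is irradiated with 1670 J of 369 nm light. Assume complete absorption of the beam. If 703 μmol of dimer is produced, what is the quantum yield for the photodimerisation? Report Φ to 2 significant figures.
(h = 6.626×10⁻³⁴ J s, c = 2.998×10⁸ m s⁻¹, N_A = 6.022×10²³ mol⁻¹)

Product: 703 μmol = 7.03×10⁻⁴ mol.
Photon energy at 369 nm: hc/λ = (6.626×10⁻³⁴)(2.998×10⁸)/(369×10⁻⁹) = 5.383×10⁻¹⁹ J.
Photons incident: 1670 / 5.383×10⁻¹⁹ = 3.102×10²¹, i.e. 3.102×10²¹/6.022×10²³ = 0.005151 mol.
Φ = 7.03×10⁻⁴ mol / 0.005151 mol photons = 0.14.

Φ = 0.14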